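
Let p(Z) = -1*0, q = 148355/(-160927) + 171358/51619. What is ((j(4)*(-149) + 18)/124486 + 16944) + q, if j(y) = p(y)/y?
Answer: 8762063960571788416/517045804873559 ≈ 16946.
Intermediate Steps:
q = 19918192121/8306890813 (q = 148355*(-1/160927) + 171358*(1/51619) = -148355/160927 + 171358/51619 = 19918192121/8306890813 ≈ 2.3978)
p(Z) = 0
j(y) = 0 (j(y) = 0/y = 0)
((j(4)*(-149) + 18)/124486 + 16944) + q = ((0*(-149) + 18)/124486 + 16944) + 19918192121/8306890813 = ((0 + 18)*(1/124486) + 16944) + 19918192121/8306890813 = (18*(1/124486) + 16944) + 19918192121/8306890813 = (9/62243 + 16944) + 19918192121/8306890813 = 1054645401/62243 + 19918192121/8306890813 = 8762063960571788416/517045804873559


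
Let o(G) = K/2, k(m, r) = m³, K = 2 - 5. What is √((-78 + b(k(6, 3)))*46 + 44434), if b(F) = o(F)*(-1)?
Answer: 7*√835 ≈ 202.27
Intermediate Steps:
K = -3
o(G) = -3/2
b(F) = 3/2 (b(F) = -3/2*(-1) = 3/2)
√((-78 + b(k(6, 3)))*46 + 44434) = √((-78 + 3/2)*46 + 44434) = √(-153/2*46 + 44434) = √(-3519 + 44434) = √40915 = 7*√835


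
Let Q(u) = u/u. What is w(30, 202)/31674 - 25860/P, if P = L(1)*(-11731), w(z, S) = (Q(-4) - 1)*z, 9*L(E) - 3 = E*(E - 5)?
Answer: -232740/11731 ≈ -19.840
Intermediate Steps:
L(E) = 1/3 + E*(-5 + E)/9 (L(E) = 1/3 + (E*(E - 5))/9 = 1/3 + (E*(-5 + E))/9 = 1/3 + E*(-5 + E)/9)
Q(u) = 1
w(z, S) = 0 (w(z, S) = (1 - 1)*z = 0*z = 0)
P = 11731/9 (P = (1/3 - 5/9*1 + (1/9)*1**2)*(-11731) = (1/3 - 5/9 + (1/9)*1)*(-11731) = (1/3 - 5/9 + 1/9)*(-11731) = -1/9*(-11731) = 11731/9 ≈ 1303.4)
w(30, 202)/31674 - 25860/P = 0/31674 - 25860/11731/9 = 0*(1/31674) - 25860*9/11731 = 0 - 232740/11731 = -232740/11731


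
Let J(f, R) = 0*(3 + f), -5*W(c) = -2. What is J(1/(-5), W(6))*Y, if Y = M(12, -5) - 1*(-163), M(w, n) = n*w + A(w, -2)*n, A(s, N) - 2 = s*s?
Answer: 0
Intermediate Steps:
A(s, N) = 2 + s**2 (A(s, N) = 2 + s*s = 2 + s**2)
M(w, n) = n*w + n*(2 + w**2) (M(w, n) = n*w + (2 + w**2)*n = n*w + n*(2 + w**2))
W(c) = 2/5 (W(c) = -1/5*(-2) = 2/5)
J(f, R) = 0
Y = -627 (Y = -5*(2 + 12 + 12**2) - 1*(-163) = -5*(2 + 12 + 144) + 163 = -5*158 + 163 = -790 + 163 = -627)
J(1/(-5), W(6))*Y = 0*(-627) = 0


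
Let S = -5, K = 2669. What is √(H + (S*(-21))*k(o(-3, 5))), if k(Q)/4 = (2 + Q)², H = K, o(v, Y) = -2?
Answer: √2669 ≈ 51.662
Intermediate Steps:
H = 2669
k(Q) = 4*(2 + Q)²
√(H + (S*(-21))*k(o(-3, 5))) = √(2669 + (-5*(-21))*(4*(2 - 2)²)) = √(2669 + 105*(4*0²)) = √(2669 + 105*(4*0)) = √(2669 + 105*0) = √(2669 + 0) = √2669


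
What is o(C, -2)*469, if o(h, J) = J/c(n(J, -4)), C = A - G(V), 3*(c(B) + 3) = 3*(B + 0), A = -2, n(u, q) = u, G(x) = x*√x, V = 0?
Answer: 938/5 ≈ 187.60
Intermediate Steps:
G(x) = x^(3/2)
c(B) = -3 + B (c(B) = -3 + (3*(B + 0))/3 = -3 + (3*B)/3 = -3 + B)
C = -2 (C = -2 - 0^(3/2) = -2 - 1*0 = -2 + 0 = -2)
o(h, J) = J/(-3 + J)
o(C, -2)*469 = -2/(-3 - 2)*469 = -2/(-5)*469 = -2*(-⅕)*469 = (⅖)*469 = 938/5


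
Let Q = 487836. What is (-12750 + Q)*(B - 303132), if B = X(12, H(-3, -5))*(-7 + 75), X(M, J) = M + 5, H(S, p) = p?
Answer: -143464569936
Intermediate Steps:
X(M, J) = 5 + M
B = 1156 (B = (5 + 12)*(-7 + 75) = 17*68 = 1156)
(-12750 + Q)*(B - 303132) = (-12750 + 487836)*(1156 - 303132) = 475086*(-301976) = -143464569936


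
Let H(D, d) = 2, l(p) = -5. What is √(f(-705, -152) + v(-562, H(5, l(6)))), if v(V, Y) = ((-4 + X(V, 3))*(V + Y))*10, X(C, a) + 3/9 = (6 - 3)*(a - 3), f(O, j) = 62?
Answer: √218958/3 ≈ 155.98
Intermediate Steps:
X(C, a) = -28/3 + 3*a (X(C, a) = -⅓ + (6 - 3)*(a - 3) = -⅓ + 3*(-3 + a) = -⅓ + (-9 + 3*a) = -28/3 + 3*a)
v(V, Y) = -130*V/3 - 130*Y/3 (v(V, Y) = ((-4 + (-28/3 + 3*3))*(V + Y))*10 = ((-4 + (-28/3 + 9))*(V + Y))*10 = ((-4 - ⅓)*(V + Y))*10 = -13*(V + Y)/3*10 = (-13*V/3 - 13*Y/3)*10 = -130*V/3 - 130*Y/3)
√(f(-705, -152) + v(-562, H(5, l(6)))) = √(62 + (-130/3*(-562) - 130/3*2)) = √(62 + (73060/3 - 260/3)) = √(62 + 72800/3) = √(72986/3) = √218958/3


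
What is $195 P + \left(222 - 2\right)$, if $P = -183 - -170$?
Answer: $-2315$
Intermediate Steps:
$P = -13$ ($P = -183 + 170 = -13$)
$195 P + \left(222 - 2\right) = 195 \left(-13\right) + \left(222 - 2\right) = -2535 + \left(222 - 2\right) = -2535 + 220 = -2315$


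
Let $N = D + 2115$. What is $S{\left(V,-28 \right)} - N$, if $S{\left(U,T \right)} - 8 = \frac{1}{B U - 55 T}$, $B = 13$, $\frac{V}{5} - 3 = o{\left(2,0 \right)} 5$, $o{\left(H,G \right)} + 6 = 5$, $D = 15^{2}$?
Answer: $- \frac{3288119}{1410} \approx -2332.0$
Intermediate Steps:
$D = 225$
$o{\left(H,G \right)} = -1$ ($o{\left(H,G \right)} = -6 + 5 = -1$)
$V = -10$ ($V = 15 + 5 \left(\left(-1\right) 5\right) = 15 + 5 \left(-5\right) = 15 - 25 = -10$)
$S{\left(U,T \right)} = 8 + \frac{1}{- 55 T + 13 U}$ ($S{\left(U,T \right)} = 8 + \frac{1}{13 U - 55 T} = 8 + \frac{1}{- 55 T + 13 U}$)
$N = 2340$ ($N = 225 + 2115 = 2340$)
$S{\left(V,-28 \right)} - N = \frac{-1 - -1040 + 440 \left(-28\right)}{\left(-13\right) \left(-10\right) + 55 \left(-28\right)} - 2340 = \frac{-1 + 1040 - 12320}{130 - 1540} - 2340 = \frac{1}{-1410} \left(-11281\right) - 2340 = \left(- \frac{1}{1410}\right) \left(-11281\right) - 2340 = \frac{11281}{1410} - 2340 = - \frac{3288119}{1410}$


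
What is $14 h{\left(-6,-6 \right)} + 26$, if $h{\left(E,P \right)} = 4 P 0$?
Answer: $26$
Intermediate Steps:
$h{\left(E,P \right)} = 0$
$14 h{\left(-6,-6 \right)} + 26 = 14 \cdot 0 + 26 = 0 + 26 = 26$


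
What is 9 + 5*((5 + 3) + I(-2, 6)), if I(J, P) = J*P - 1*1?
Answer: -16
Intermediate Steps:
I(J, P) = -1 + J*P (I(J, P) = J*P - 1 = -1 + J*P)
9 + 5*((5 + 3) + I(-2, 6)) = 9 + 5*((5 + 3) + (-1 - 2*6)) = 9 + 5*(8 + (-1 - 12)) = 9 + 5*(8 - 13) = 9 + 5*(-5) = 9 - 25 = -16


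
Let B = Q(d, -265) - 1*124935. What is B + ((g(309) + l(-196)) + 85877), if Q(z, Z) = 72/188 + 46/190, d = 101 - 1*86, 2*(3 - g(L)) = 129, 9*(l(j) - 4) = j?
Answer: -3145412777/80370 ≈ -39137.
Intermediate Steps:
l(j) = 4 + j/9
g(L) = -123/2 (g(L) = 3 - ½*129 = 3 - 129/2 = -123/2)
d = 15 (d = 101 - 86 = 15)
Q(z, Z) = 2791/4465 (Q(z, Z) = 72*(1/188) + 46*(1/190) = 18/47 + 23/95 = 2791/4465)
B = -557831984/4465 (B = 2791/4465 - 1*124935 = 2791/4465 - 124935 = -557831984/4465 ≈ -1.2493e+5)
B + ((g(309) + l(-196)) + 85877) = -557831984/4465 + ((-123/2 + (4 + (⅑)*(-196))) + 85877) = -557831984/4465 + ((-123/2 + (4 - 196/9)) + 85877) = -557831984/4465 + ((-123/2 - 160/9) + 85877) = -557831984/4465 + (-1427/18 + 85877) = -557831984/4465 + 1544359/18 = -3145412777/80370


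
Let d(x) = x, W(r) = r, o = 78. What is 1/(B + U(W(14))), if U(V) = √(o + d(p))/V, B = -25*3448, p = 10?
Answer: -2111900/182045779989 - 7*√22/364091559978 ≈ -1.1601e-5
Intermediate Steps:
B = -86200
U(V) = 2*√22/V (U(V) = √(78 + 10)/V = √88/V = (2*√22)/V = 2*√22/V)
1/(B + U(W(14))) = 1/(-86200 + 2*√22/14) = 1/(-86200 + 2*√22*(1/14)) = 1/(-86200 + √22/7)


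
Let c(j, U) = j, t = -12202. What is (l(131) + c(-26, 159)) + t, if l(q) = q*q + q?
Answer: 5064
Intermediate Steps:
l(q) = q + q² (l(q) = q² + q = q + q²)
(l(131) + c(-26, 159)) + t = (131*(1 + 131) - 26) - 12202 = (131*132 - 26) - 12202 = (17292 - 26) - 12202 = 17266 - 12202 = 5064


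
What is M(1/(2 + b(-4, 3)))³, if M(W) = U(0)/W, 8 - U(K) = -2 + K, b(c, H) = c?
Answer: -8000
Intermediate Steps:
U(K) = 10 - K (U(K) = 8 - (-2 + K) = 8 + (2 - K) = 10 - K)
M(W) = 10/W (M(W) = (10 - 1*0)/W = (10 + 0)/W = 10/W)
M(1/(2 + b(-4, 3)))³ = (10/(1/(2 - 4)))³ = (10/(1/(-2)))³ = (10/(-½))³ = (10*(-2))³ = (-20)³ = -8000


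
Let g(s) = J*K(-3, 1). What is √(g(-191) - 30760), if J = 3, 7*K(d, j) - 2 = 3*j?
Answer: 17*I*√5215/7 ≈ 175.38*I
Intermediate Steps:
K(d, j) = 2/7 + 3*j/7 (K(d, j) = 2/7 + (3*j)/7 = 2/7 + 3*j/7)
g(s) = 15/7 (g(s) = 3*(2/7 + (3/7)*1) = 3*(2/7 + 3/7) = 3*(5/7) = 15/7)
√(g(-191) - 30760) = √(15/7 - 30760) = √(-215305/7) = 17*I*√5215/7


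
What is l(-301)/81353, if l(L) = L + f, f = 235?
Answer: -66/81353 ≈ -0.00081128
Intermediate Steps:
l(L) = 235 + L (l(L) = L + 235 = 235 + L)
l(-301)/81353 = (235 - 301)/81353 = -66*1/81353 = -66/81353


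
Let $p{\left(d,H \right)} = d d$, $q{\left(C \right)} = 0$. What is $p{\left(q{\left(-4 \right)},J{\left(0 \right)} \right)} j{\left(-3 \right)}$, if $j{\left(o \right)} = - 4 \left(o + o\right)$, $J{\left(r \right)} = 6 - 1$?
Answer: $0$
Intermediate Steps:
$J{\left(r \right)} = 5$ ($J{\left(r \right)} = 6 - 1 = 5$)
$p{\left(d,H \right)} = d^{2}$
$j{\left(o \right)} = - 8 o$ ($j{\left(o \right)} = - 4 \cdot 2 o = - 8 o$)
$p{\left(q{\left(-4 \right)},J{\left(0 \right)} \right)} j{\left(-3 \right)} = 0^{2} \left(\left(-8\right) \left(-3\right)\right) = 0 \cdot 24 = 0$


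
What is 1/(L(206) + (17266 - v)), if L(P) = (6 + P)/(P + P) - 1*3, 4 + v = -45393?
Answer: 103/6454033 ≈ 1.5959e-5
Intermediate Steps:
v = -45397 (v = -4 - 45393 = -45397)
L(P) = -3 + (6 + P)/(2*P) (L(P) = (6 + P)/((2*P)) - 3 = (6 + P)*(1/(2*P)) - 3 = (6 + P)/(2*P) - 3 = -3 + (6 + P)/(2*P))
1/(L(206) + (17266 - v)) = 1/((-5/2 + 3/206) + (17266 - 1*(-45397))) = 1/((-5/2 + 3*(1/206)) + (17266 + 45397)) = 1/((-5/2 + 3/206) + 62663) = 1/(-256/103 + 62663) = 1/(6454033/103) = 103/6454033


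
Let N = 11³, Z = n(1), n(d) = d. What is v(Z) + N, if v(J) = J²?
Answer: 1332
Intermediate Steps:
Z = 1
N = 1331
v(Z) + N = 1² + 1331 = 1 + 1331 = 1332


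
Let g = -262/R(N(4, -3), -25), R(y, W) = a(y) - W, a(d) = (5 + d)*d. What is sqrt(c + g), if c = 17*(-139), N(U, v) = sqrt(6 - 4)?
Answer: I*sqrt(64063 + 11815*sqrt(2))/sqrt(27 + 5*sqrt(2)) ≈ 48.69*I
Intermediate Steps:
a(d) = d*(5 + d)
N(U, v) = sqrt(2)
R(y, W) = -W + y*(5 + y) (R(y, W) = y*(5 + y) - W = -W + y*(5 + y))
g = -262/(25 + sqrt(2)*(5 + sqrt(2))) (g = -262/(-1*(-25) + sqrt(2)*(5 + sqrt(2))) = -262/(25 + sqrt(2)*(5 + sqrt(2))) ≈ -7.6898)
c = -2363
sqrt(c + g) = sqrt(-2363 + (-7074/679 + 1310*sqrt(2)/679)) = sqrt(-1611551/679 + 1310*sqrt(2)/679)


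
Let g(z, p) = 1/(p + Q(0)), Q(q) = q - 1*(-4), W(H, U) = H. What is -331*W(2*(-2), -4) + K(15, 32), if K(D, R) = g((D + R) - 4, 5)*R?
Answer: 11948/9 ≈ 1327.6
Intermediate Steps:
Q(q) = 4 + q (Q(q) = q + 4 = 4 + q)
g(z, p) = 1/(4 + p) (g(z, p) = 1/(p + (4 + 0)) = 1/(p + 4) = 1/(4 + p))
K(D, R) = R/9 (K(D, R) = R/(4 + 5) = R/9)
-331*W(2*(-2), -4) + K(15, 32) = -662*(-2) + (⅑)*32 = -331*(-4) + 32/9 = 1324 + 32/9 = 11948/9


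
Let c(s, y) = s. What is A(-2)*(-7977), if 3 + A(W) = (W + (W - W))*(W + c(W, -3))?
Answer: -39885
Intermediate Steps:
A(W) = -3 + 2*W² (A(W) = -3 + (W + (W - W))*(W + W) = -3 + (W + 0)*(2*W) = -3 + W*(2*W) = -3 + 2*W²)
A(-2)*(-7977) = (-3 + 2*(-2)²)*(-7977) = (-3 + 2*4)*(-7977) = (-3 + 8)*(-7977) = 5*(-7977) = -39885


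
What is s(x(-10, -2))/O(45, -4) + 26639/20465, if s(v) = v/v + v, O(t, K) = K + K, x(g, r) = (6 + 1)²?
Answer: -405069/81860 ≈ -4.9483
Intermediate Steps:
x(g, r) = 49 (x(g, r) = 7² = 49)
O(t, K) = 2*K
s(v) = 1 + v
s(x(-10, -2))/O(45, -4) + 26639/20465 = (1 + 49)/((2*(-4))) + 26639/20465 = 50/(-8) + 26639*(1/20465) = 50*(-⅛) + 26639/20465 = -25/4 + 26639/20465 = -405069/81860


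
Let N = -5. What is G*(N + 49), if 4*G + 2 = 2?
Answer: 0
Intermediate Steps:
G = 0 (G = -½ + (¼)*2 = -½ + ½ = 0)
G*(N + 49) = 0*(-5 + 49) = 0*44 = 0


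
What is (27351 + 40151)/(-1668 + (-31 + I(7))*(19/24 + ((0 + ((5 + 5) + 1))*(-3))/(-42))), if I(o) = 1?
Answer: -1890056/48029 ≈ -39.352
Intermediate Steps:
(27351 + 40151)/(-1668 + (-31 + I(7))*(19/24 + ((0 + ((5 + 5) + 1))*(-3))/(-42))) = (27351 + 40151)/(-1668 + (-31 + 1)*(19/24 + ((0 + ((5 + 5) + 1))*(-3))/(-42))) = 67502/(-1668 - 30*(19*(1/24) + ((0 + (10 + 1))*(-3))*(-1/42))) = 67502/(-1668 - 30*(19/24 + ((0 + 11)*(-3))*(-1/42))) = 67502/(-1668 - 30*(19/24 + (11*(-3))*(-1/42))) = 67502/(-1668 - 30*(19/24 - 33*(-1/42))) = 67502/(-1668 - 30*(19/24 + 11/14)) = 67502/(-1668 - 30*265/168) = 67502/(-1668 - 1325/28) = 67502/(-48029/28) = 67502*(-28/48029) = -1890056/48029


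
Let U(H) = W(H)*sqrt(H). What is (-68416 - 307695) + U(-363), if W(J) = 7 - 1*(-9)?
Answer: -376111 + 176*I*sqrt(3) ≈ -3.7611e+5 + 304.84*I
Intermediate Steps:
W(J) = 16 (W(J) = 7 + 9 = 16)
U(H) = 16*sqrt(H)
(-68416 - 307695) + U(-363) = (-68416 - 307695) + 16*sqrt(-363) = -376111 + 16*(11*I*sqrt(3)) = -376111 + 176*I*sqrt(3)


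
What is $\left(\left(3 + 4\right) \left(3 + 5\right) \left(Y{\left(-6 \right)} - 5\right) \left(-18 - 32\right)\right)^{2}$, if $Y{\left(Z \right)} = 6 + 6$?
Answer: $384160000$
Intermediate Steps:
$Y{\left(Z \right)} = 12$
$\left(\left(3 + 4\right) \left(3 + 5\right) \left(Y{\left(-6 \right)} - 5\right) \left(-18 - 32\right)\right)^{2} = \left(\left(3 + 4\right) \left(3 + 5\right) \left(12 - 5\right) \left(-18 - 32\right)\right)^{2} = \left(7 \cdot 8 \cdot 7 \left(-50\right)\right)^{2} = \left(56 \left(-350\right)\right)^{2} = \left(-19600\right)^{2} = 384160000$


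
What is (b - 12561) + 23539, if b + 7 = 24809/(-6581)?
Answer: 72175342/6581 ≈ 10967.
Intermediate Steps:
b = -70876/6581 (b = -7 + 24809/(-6581) = -7 + 24809*(-1/6581) = -7 - 24809/6581 = -70876/6581 ≈ -10.770)
(b - 12561) + 23539 = (-70876/6581 - 12561) + 23539 = -82734817/6581 + 23539 = 72175342/6581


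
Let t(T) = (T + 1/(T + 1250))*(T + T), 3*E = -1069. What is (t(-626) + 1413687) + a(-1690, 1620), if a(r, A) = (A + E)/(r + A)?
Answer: 3999302473/1820 ≈ 2.1974e+6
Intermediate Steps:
E = -1069/3 (E = (⅓)*(-1069) = -1069/3 ≈ -356.33)
t(T) = 2*T*(T + 1/(1250 + T)) (t(T) = (T + 1/(1250 + T))*(2*T) = 2*T*(T + 1/(1250 + T)))
a(r, A) = (-1069/3 + A)/(A + r) (a(r, A) = (A - 1069/3)/(r + A) = (-1069/3 + A)/(A + r))
(t(-626) + 1413687) + a(-1690, 1620) = (2*(-626)*(1 + (-626)² + 1250*(-626))/(1250 - 626) + 1413687) + (-1069/3 + 1620)/(1620 - 1690) = (2*(-626)*(1 + 391876 - 782500)/624 + 1413687) + (3791/3)/(-70) = (2*(-626)*(1/624)*(-390623) + 1413687) - 1/70*3791/3 = (122264999/156 + 1413687) - 3791/210 = 342800171/156 - 3791/210 = 3999302473/1820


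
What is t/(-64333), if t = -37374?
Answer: 37374/64333 ≈ 0.58095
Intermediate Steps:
t/(-64333) = -37374/(-64333) = -37374*(-1/64333) = 37374/64333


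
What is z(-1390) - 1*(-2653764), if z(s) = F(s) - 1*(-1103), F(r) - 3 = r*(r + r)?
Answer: 6519070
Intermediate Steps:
F(r) = 3 + 2*r**2 (F(r) = 3 + r*(r + r) = 3 + r*(2*r) = 3 + 2*r**2)
z(s) = 1106 + 2*s**2 (z(s) = (3 + 2*s**2) - 1*(-1103) = (3 + 2*s**2) + 1103 = 1106 + 2*s**2)
z(-1390) - 1*(-2653764) = (1106 + 2*(-1390)**2) - 1*(-2653764) = (1106 + 2*1932100) + 2653764 = (1106 + 3864200) + 2653764 = 3865306 + 2653764 = 6519070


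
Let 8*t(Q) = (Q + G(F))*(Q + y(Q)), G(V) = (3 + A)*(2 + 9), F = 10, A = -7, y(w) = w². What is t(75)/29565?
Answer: 2945/3942 ≈ 0.74708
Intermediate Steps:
G(V) = -44 (G(V) = (3 - 7)*(2 + 9) = -4*11 = -44)
t(Q) = (-44 + Q)*(Q + Q²)/8 (t(Q) = ((Q - 44)*(Q + Q²))/8 = ((-44 + Q)*(Q + Q²))/8 = (-44 + Q)*(Q + Q²)/8)
t(75)/29565 = ((⅛)*75*(-44 + 75² - 43*75))/29565 = ((⅛)*75*(-44 + 5625 - 3225))*(1/29565) = ((⅛)*75*2356)*(1/29565) = (44175/2)*(1/29565) = 2945/3942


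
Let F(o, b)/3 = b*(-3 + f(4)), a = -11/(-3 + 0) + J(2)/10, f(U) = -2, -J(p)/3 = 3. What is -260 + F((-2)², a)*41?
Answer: -3923/2 ≈ -1961.5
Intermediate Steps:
J(p) = -9 (J(p) = -3*3 = -9)
a = 83/30 (a = -11/(-3 + 0) - 9/10 = -11/(-3) - 9*⅒ = -11*(-⅓) - 9/10 = 11/3 - 9/10 = 83/30 ≈ 2.7667)
F(o, b) = -15*b (F(o, b) = 3*(b*(-3 - 2)) = 3*(b*(-5)) = 3*(-5*b) = -15*b)
-260 + F((-2)², a)*41 = -260 - 15*83/30*41 = -260 - 83/2*41 = -260 - 3403/2 = -3923/2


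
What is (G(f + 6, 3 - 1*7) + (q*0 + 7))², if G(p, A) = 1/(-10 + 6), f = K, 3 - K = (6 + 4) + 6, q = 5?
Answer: 729/16 ≈ 45.563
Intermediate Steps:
K = -13 (K = 3 - ((6 + 4) + 6) = 3 - (10 + 6) = 3 - 1*16 = 3 - 16 = -13)
f = -13
G(p, A) = -¼ (G(p, A) = 1/(-4) = -¼)
(G(f + 6, 3 - 1*7) + (q*0 + 7))² = (-¼ + (5*0 + 7))² = (-¼ + (0 + 7))² = (-¼ + 7)² = (27/4)² = 729/16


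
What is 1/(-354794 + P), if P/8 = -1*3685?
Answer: -1/384274 ≈ -2.6023e-6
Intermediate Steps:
P = -29480 (P = 8*(-1*3685) = 8*(-3685) = -29480)
1/(-354794 + P) = 1/(-354794 - 29480) = 1/(-384274) = -1/384274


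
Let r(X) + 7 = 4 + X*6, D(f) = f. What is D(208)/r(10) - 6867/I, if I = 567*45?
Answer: 26009/7695 ≈ 3.3800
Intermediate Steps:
I = 25515
r(X) = -3 + 6*X (r(X) = -7 + (4 + X*6) = -7 + (4 + 6*X) = -3 + 6*X)
D(208)/r(10) - 6867/I = 208/(-3 + 6*10) - 6867/25515 = 208/(-3 + 60) - 6867*1/25515 = 208/57 - 109/405 = 26009/7695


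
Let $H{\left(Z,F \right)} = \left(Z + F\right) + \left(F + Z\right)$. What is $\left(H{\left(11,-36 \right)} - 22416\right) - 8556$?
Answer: $-31022$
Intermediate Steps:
$H{\left(Z,F \right)} = 2 F + 2 Z$ ($H{\left(Z,F \right)} = \left(F + Z\right) + \left(F + Z\right) = 2 F + 2 Z$)
$\left(H{\left(11,-36 \right)} - 22416\right) - 8556 = \left(\left(2 \left(-36\right) + 2 \cdot 11\right) - 22416\right) - 8556 = \left(\left(-72 + 22\right) - 22416\right) - 8556 = \left(-50 - 22416\right) - 8556 = -22466 - 8556 = -31022$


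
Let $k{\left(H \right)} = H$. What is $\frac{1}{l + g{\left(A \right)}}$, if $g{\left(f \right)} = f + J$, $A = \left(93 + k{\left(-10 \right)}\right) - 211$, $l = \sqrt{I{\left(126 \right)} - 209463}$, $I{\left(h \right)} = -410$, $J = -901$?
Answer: $- \frac{1029}{1268714} - \frac{i \sqrt{209873}}{1268714} \approx -0.00081106 - 0.00036109 i$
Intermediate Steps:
$l = i \sqrt{209873}$ ($l = \sqrt{-410 - 209463} = \sqrt{-209873} = i \sqrt{209873} \approx 458.12 i$)
$A = -128$ ($A = \left(93 - 10\right) - 211 = 83 - 211 = -128$)
$g{\left(f \right)} = -901 + f$ ($g{\left(f \right)} = f - 901 = -901 + f$)
$\frac{1}{l + g{\left(A \right)}} = \frac{1}{i \sqrt{209873} - 1029} = \frac{1}{-1029 + i \sqrt{209873}}$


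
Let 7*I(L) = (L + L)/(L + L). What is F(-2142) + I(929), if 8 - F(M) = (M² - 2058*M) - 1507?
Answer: -62964194/7 ≈ -8.9949e+6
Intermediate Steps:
F(M) = 1515 - M² + 2058*M (F(M) = 8 - ((M² - 2058*M) - 1507) = 8 - (-1507 + M² - 2058*M) = 8 + (1507 - M² + 2058*M) = 1515 - M² + 2058*M)
I(L) = ⅐ (I(L) = ((L + L)/(L + L))/7 = ((2*L)/((2*L)))/7 = ((2*L)*(1/(2*L)))/7 = (⅐)*1 = ⅐)
F(-2142) + I(929) = (1515 - 1*(-2142)² + 2058*(-2142)) + ⅐ = (1515 - 1*4588164 - 4408236) + ⅐ = (1515 - 4588164 - 4408236) + ⅐ = -8994885 + ⅐ = -62964194/7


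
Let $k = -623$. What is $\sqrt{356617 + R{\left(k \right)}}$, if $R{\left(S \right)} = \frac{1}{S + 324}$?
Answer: $\frac{\sqrt{31881916118}}{299} \approx 597.17$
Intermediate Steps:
$R{\left(S \right)} = \frac{1}{324 + S}$
$\sqrt{356617 + R{\left(k \right)}} = \sqrt{356617 + \frac{1}{324 - 623}} = \sqrt{356617 + \frac{1}{-299}} = \sqrt{356617 - \frac{1}{299}} = \sqrt{\frac{106628482}{299}} = \frac{\sqrt{31881916118}}{299}$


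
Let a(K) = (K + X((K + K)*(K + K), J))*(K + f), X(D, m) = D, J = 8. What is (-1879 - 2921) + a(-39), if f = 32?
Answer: -47115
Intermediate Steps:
a(K) = (32 + K)*(K + 4*K²) (a(K) = (K + (K + K)*(K + K))*(K + 32) = (K + (2*K)*(2*K))*(32 + K) = (K + 4*K²)*(32 + K) = (32 + K)*(K + 4*K²))
(-1879 - 2921) + a(-39) = (-1879 - 2921) - 39*(32 + 4*(-39)² + 129*(-39)) = -4800 - 39*(32 + 4*1521 - 5031) = -4800 - 39*(32 + 6084 - 5031) = -4800 - 39*1085 = -4800 - 42315 = -47115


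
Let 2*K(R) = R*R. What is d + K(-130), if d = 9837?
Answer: 18287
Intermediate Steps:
K(R) = R**2/2 (K(R) = (R*R)/2 = R**2/2)
d + K(-130) = 9837 + (1/2)*(-130)**2 = 9837 + (1/2)*16900 = 9837 + 8450 = 18287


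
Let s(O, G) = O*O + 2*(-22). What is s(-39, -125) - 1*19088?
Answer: -17611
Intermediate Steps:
s(O, G) = -44 + O**2 (s(O, G) = O**2 - 44 = -44 + O**2)
s(-39, -125) - 1*19088 = (-44 + (-39)**2) - 1*19088 = (-44 + 1521) - 19088 = 1477 - 19088 = -17611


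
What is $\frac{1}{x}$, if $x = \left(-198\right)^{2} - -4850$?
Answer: $\frac{1}{44054} \approx 2.2699 \cdot 10^{-5}$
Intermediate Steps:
$x = 44054$ ($x = 39204 + 4850 = 44054$)
$\frac{1}{x} = \frac{1}{44054}$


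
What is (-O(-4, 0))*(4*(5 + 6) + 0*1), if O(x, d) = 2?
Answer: -88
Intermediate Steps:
(-O(-4, 0))*(4*(5 + 6) + 0*1) = (-1*2)*(4*(5 + 6) + 0*1) = -2*(4*11 + 0) = -2*(44 + 0) = -2*44 = -88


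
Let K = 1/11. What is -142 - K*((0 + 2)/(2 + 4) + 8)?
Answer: -4711/33 ≈ -142.76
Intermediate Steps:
K = 1/11 ≈ 0.090909
-142 - K*((0 + 2)/(2 + 4) + 8) = -142 - ((0 + 2)/(2 + 4) + 8)/11 = -142 - (2/6 + 8)/11 = -142 - (2*(⅙) + 8)/11 = -142 - (⅓ + 8)/11 = -142 - 25/(11*3) = -142 - 1*25/33 = -142 - 25/33 = -4711/33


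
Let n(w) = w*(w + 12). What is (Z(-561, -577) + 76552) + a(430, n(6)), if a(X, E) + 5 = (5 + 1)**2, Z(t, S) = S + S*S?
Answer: 408935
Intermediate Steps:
n(w) = w*(12 + w)
Z(t, S) = S + S**2
a(X, E) = 31 (a(X, E) = -5 + (5 + 1)**2 = -5 + 6**2 = -5 + 36 = 31)
(Z(-561, -577) + 76552) + a(430, n(6)) = (-577*(1 - 577) + 76552) + 31 = (-577*(-576) + 76552) + 31 = (332352 + 76552) + 31 = 408904 + 31 = 408935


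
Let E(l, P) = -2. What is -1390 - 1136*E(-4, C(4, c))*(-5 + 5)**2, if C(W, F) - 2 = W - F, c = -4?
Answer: -1390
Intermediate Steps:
C(W, F) = 2 + W - F (C(W, F) = 2 + (W - F) = 2 + W - F)
-1390 - 1136*E(-4, C(4, c))*(-5 + 5)**2 = -1390 - (-2272)*(-5 + 5)**2 = -1390 - (-2272)*0**2 = -1390 - (-2272)*0 = -1390 - 1136*0 = -1390 + 0 = -1390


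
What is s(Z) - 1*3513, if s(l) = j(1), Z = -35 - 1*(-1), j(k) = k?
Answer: -3512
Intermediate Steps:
Z = -34 (Z = -35 + 1 = -34)
s(l) = 1
s(Z) - 1*3513 = 1 - 1*3513 = 1 - 3513 = -3512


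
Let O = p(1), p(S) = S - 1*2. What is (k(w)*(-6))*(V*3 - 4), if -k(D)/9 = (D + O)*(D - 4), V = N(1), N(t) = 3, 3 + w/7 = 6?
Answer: 91800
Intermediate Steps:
w = 21 (w = -21 + 7*6 = -21 + 42 = 21)
V = 3
p(S) = -2 + S (p(S) = S - 2 = -2 + S)
O = -1 (O = -2 + 1 = -1)
k(D) = -9*(-1 + D)*(-4 + D) (k(D) = -9*(D - 1)*(D - 4) = -9*(-1 + D)*(-4 + D))
(k(w)*(-6))*(V*3 - 4) = ((-36 - 9*21² + 45*21)*(-6))*(3*3 - 4) = ((-36 - 9*441 + 945)*(-6))*(9 - 4) = ((-36 - 3969 + 945)*(-6))*5 = -3060*(-6)*5 = 18360*5 = 91800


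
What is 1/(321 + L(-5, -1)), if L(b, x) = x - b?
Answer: 1/325 ≈ 0.0030769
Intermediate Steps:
1/(321 + L(-5, -1)) = 1/(321 + (-1 - 1*(-5))) = 1/(321 + (-1 + 5)) = 1/(321 + 4) = 1/325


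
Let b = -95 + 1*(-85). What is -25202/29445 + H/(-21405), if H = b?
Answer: -35609914/42018015 ≈ -0.84749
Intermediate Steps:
b = -180 (b = -95 - 85 = -180)
H = -180
-25202/29445 + H/(-21405) = -25202/29445 - 180/(-21405) = -25202*1/29445 - 180*(-1/21405) = -25202/29445 + 12/1427 = -35609914/42018015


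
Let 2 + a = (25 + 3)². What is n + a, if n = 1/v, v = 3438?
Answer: 2688517/3438 ≈ 782.00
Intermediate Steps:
a = 782 (a = -2 + (25 + 3)² = -2 + 28² = -2 + 784 = 782)
n = 1/3438 ≈ 0.00029087
n + a = 1/3438 + 782 = 2688517/3438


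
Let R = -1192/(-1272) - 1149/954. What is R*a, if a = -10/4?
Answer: 425/636 ≈ 0.66824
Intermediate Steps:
R = -85/318 (R = -1192*(-1/1272) - 1149*1/954 = 149/159 - 383/318 = -85/318 ≈ -0.26730)
a = -5/2 (a = -10*1/4 = -5/2 ≈ -2.5000)
R*a = -85/318*(-5/2) = 425/636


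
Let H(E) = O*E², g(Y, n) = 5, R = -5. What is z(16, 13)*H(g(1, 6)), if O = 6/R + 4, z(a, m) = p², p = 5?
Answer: 1750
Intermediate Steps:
z(a, m) = 25 (z(a, m) = 5² = 25)
O = 14/5 (O = 6/(-5) + 4 = 6*(-⅕) + 4 = -6/5 + 4 = 14/5 ≈ 2.8000)
H(E) = 14*E²/5
z(16, 13)*H(g(1, 6)) = 25*((14/5)*5²) = 25*((14/5)*25) = 25*70 = 1750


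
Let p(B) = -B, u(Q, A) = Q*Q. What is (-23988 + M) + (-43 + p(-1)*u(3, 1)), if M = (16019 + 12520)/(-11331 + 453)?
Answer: -12444755/518 ≈ -24025.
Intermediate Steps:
u(Q, A) = Q**2
M = -1359/518 (M = 28539/(-10878) = 28539*(-1/10878) = -1359/518 ≈ -2.6236)
(-23988 + M) + (-43 + p(-1)*u(3, 1)) = (-23988 - 1359/518) + (-43 - 1*(-1)*3**2) = -12427143/518 + (-43 + 1*9) = -12427143/518 + (-43 + 9) = -12427143/518 - 34 = -12444755/518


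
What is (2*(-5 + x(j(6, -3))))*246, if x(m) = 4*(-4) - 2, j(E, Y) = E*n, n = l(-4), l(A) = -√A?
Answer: -11316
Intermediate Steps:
n = -2*I (n = -√(-4) = -2*I ≈ -2.0*I)
j(E, Y) = -2*I*E (j(E, Y) = E*(-2*I) = -2*I*E)
x(m) = -18 (x(m) = -16 - 2 = -18)
(2*(-5 + x(j(6, -3))))*246 = (2*(-5 - 18))*246 = (2*(-23))*246 = -46*246 = -11316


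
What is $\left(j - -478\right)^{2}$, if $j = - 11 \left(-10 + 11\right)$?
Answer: $218089$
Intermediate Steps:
$j = -11$ ($j = \left(-11\right) 1 = -11$)
$\left(j - -478\right)^{2} = \left(-11 - -478\right)^{2} = \left(-11 + 478\right)^{2} = 467^{2} = 218089$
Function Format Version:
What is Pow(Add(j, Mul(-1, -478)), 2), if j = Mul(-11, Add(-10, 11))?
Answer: 218089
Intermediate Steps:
j = -11 (j = Mul(-11, 1) = -11)
Pow(Add(j, Mul(-1, -478)), 2) = Pow(Add(-11, Mul(-1, -478)), 2) = Pow(Add(-11, 478), 2) = Pow(467, 2) = 218089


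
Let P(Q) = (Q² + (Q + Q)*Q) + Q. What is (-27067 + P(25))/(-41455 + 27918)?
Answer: 25167/13537 ≈ 1.8591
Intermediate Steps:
P(Q) = Q + 3*Q² (P(Q) = (Q² + (2*Q)*Q) + Q = (Q² + 2*Q²) + Q = 3*Q² + Q = Q + 3*Q²)
(-27067 + P(25))/(-41455 + 27918) = (-27067 + 25*(1 + 3*25))/(-41455 + 27918) = (-27067 + 25*(1 + 75))/(-13537) = (-27067 + 25*76)*(-1/13537) = (-27067 + 1900)*(-1/13537) = -25167*(-1/13537) = 25167/13537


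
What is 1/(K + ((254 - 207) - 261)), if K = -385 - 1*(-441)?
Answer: -1/158 ≈ -0.0063291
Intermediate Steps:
K = 56 (K = -385 + 441 = 56)
1/(K + ((254 - 207) - 261)) = 1/(56 + ((254 - 207) - 261)) = 1/(56 + (47 - 261)) = 1/(56 - 214) = 1/(-158) = -1/158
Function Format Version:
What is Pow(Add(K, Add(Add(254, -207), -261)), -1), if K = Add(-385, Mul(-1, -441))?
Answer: Rational(-1, 158) ≈ -0.0063291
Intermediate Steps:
K = 56 (K = Add(-385, 441) = 56)
Pow(Add(K, Add(Add(254, -207), -261)), -1) = Pow(Add(56, Add(Add(254, -207), -261)), -1) = Pow(Add(56, Add(47, -261)), -1) = Pow(Add(56, -214), -1) = Pow(-158, -1) = Rational(-1, 158)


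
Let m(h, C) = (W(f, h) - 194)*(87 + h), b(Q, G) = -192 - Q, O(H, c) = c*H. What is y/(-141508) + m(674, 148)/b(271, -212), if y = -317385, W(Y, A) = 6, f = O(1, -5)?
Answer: 20392215799/65518204 ≈ 311.25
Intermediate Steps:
O(H, c) = H*c
f = -5 (f = 1*(-5) = -5)
m(h, C) = -16356 - 188*h (m(h, C) = (6 - 194)*(87 + h) = -188*(87 + h) = -16356 - 188*h)
y/(-141508) + m(674, 148)/b(271, -212) = -317385/(-141508) + (-16356 - 188*674)/(-192 - 1*271) = -317385*(-1/141508) + (-16356 - 126712)/(-192 - 271) = 317385/141508 - 143068/(-463) = 317385/141508 - 143068*(-1/463) = 317385/141508 + 143068/463 = 20392215799/65518204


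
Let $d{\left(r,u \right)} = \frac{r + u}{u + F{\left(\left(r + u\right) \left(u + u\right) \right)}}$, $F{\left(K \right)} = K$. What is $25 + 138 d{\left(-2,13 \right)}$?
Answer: $\frac{391}{13} \approx 30.077$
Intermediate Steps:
$d{\left(r,u \right)} = \frac{r + u}{u + 2 u \left(r + u\right)}$ ($d{\left(r,u \right)} = \frac{r + u}{u + \left(r + u\right) \left(u + u\right)} = \frac{r + u}{u + \left(r + u\right) 2 u} = \frac{r + u}{u + 2 u \left(r + u\right)}$)
$25 + 138 d{\left(-2,13 \right)} = 25 + 138 \frac{-2 + 13}{13 \left(1 + 2 \left(-2\right) + 2 \cdot 13\right)} = 25 + 138 \cdot \frac{1}{13} \frac{1}{1 - 4 + 26} \cdot 11 = 25 + 138 \cdot \frac{1}{13} \cdot \frac{1}{23} \cdot 11 = 25 + 138 \cdot \frac{11}{299} = 25 + \frac{66}{13} = \frac{391}{13}$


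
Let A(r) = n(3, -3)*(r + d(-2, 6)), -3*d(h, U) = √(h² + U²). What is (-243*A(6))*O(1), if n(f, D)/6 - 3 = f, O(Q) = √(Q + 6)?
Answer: 5832*√7*(-9 + √10) ≈ -90076.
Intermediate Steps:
O(Q) = √(6 + Q)
n(f, D) = 18 + 6*f
d(h, U) = -√(U² + h²)/3 (d(h, U) = -√(h² + U²)/3 = -√(U² + h²)/3)
A(r) = -24*√10 + 36*r (A(r) = (18 + 6*3)*(r - √(6² + (-2)²)/3) = (18 + 18)*(r - √(36 + 4)/3) = 36*(r - 2*√10/3) = -24*√10 + 36*r)
(-243*A(6))*O(1) = (-243*(-24*√10 + 36*6))*√(6 + 1) = (-243*(-24*√10 + 216))*√7 = (-243*(216 - 24*√10))*√7 = (-52488 + 5832*√10)*√7 = √7*(-52488 + 5832*√10)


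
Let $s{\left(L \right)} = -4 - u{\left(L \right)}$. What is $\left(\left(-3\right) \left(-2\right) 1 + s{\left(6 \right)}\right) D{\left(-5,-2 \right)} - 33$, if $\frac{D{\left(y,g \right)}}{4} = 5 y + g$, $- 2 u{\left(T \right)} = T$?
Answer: $-573$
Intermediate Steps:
$u{\left(T \right)} = - \frac{T}{2}$
$s{\left(L \right)} = -4 + \frac{L}{2}$ ($s{\left(L \right)} = -4 - - \frac{L}{2} = -4 + \frac{L}{2}$)
$D{\left(y,g \right)} = 4 g + 20 y$ ($D{\left(y,g \right)} = 4 \left(5 y + g\right) = 4 \left(g + 5 y\right) = 4 g + 20 y$)
$\left(\left(-3\right) \left(-2\right) 1 + s{\left(6 \right)}\right) D{\left(-5,-2 \right)} - 33 = \left(\left(-3\right) \left(-2\right) 1 + \left(-4 + \frac{1}{2} \cdot 6\right)\right) \left(4 \left(-2\right) + 20 \left(-5\right)\right) - 33 = \left(6 \cdot 1 + \left(-4 + 3\right)\right) \left(-8 - 100\right) - 33 = \left(6 - 1\right) \left(-108\right) - 33 = 5 \left(-108\right) - 33 = -540 - 33 = -573$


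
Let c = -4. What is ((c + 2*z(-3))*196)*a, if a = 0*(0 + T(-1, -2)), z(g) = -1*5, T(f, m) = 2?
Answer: 0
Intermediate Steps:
z(g) = -5
a = 0 (a = 0*(0 + 2) = 0*2 = 0)
((c + 2*z(-3))*196)*a = ((-4 + 2*(-5))*196)*0 = ((-4 - 10)*196)*0 = -14*196*0 = -2744*0 = 0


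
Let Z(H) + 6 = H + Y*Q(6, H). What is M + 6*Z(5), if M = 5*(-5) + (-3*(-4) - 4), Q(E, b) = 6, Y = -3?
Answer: -131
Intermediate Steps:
Z(H) = -24 + H (Z(H) = -6 + (H - 3*6) = -6 + (H - 18) = -6 + (-18 + H) = -24 + H)
M = -17 (M = -25 + (12 - 4) = -25 + 8 = -17)
M + 6*Z(5) = -17 + 6*(-24 + 5) = -17 + 6*(-19) = -17 - 114 = -131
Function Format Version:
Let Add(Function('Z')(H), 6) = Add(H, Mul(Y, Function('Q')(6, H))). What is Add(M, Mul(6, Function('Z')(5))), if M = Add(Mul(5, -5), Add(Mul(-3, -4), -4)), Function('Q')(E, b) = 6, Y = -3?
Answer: -131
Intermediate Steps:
Function('Z')(H) = Add(-24, H) (Function('Z')(H) = Add(-6, Add(H, Mul(-3, 6))) = Add(-6, Add(H, -18)) = Add(-6, Add(-18, H)) = Add(-24, H))
M = -17 (M = Add(-25, Add(12, -4)) = Add(-25, 8) = -17)
Add(M, Mul(6, Function('Z')(5))) = Add(-17, Mul(6, Add(-24, 5))) = Add(-17, Mul(6, -19)) = Add(-17, -114) = -131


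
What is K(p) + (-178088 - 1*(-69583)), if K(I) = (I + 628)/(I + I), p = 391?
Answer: -84849891/782 ≈ -1.0850e+5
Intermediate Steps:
K(I) = (628 + I)/(2*I) (K(I) = (628 + I)/((2*I)) = (628 + I)*(1/(2*I)) = (628 + I)/(2*I))
K(p) + (-178088 - 1*(-69583)) = (1/2)*(628 + 391)/391 + (-178088 - 1*(-69583)) = (1/2)*(1/391)*1019 + (-178088 + 69583) = 1019/782 - 108505 = -84849891/782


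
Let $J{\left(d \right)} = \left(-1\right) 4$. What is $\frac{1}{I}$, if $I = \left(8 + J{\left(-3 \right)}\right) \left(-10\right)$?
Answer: $- \frac{1}{40} \approx -0.025$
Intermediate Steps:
$J{\left(d \right)} = -4$
$I = -40$ ($I = \left(8 - 4\right) \left(-10\right) = 4 \left(-10\right) = -40$)
$\frac{1}{I} = \frac{1}{-40} = - \frac{1}{40}$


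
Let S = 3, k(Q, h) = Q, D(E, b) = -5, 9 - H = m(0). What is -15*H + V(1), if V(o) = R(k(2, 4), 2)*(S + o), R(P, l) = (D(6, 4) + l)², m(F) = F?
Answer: -99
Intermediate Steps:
H = 9 (H = 9 - 1*0 = 9 + 0 = 9)
R(P, l) = (-5 + l)²
V(o) = 27 + 9*o (V(o) = (-5 + 2)²*(3 + o) = (-3)²*(3 + o) = 9*(3 + o) = 27 + 9*o)
-15*H + V(1) = -15*9 + (27 + 9*1) = -135 + (27 + 9) = -135 + 36 = -99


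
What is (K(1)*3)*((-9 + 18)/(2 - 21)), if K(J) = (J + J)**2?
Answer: -108/19 ≈ -5.6842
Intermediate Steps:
K(J) = 4*J**2 (K(J) = (2*J)**2 = 4*J**2)
(K(1)*3)*((-9 + 18)/(2 - 21)) = ((4*1**2)*3)*((-9 + 18)/(2 - 21)) = ((4*1)*3)*(9/(-19)) = (4*3)*(9*(-1/19)) = 12*(-9/19) = -108/19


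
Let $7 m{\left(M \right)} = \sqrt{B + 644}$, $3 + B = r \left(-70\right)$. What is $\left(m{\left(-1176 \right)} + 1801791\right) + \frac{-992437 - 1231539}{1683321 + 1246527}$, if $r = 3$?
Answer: $\frac{659871441724}{366231} + \frac{\sqrt{431}}{7} \approx 1.8018 \cdot 10^{6}$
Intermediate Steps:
$B = -213$ ($B = -3 + 3 \left(-70\right) = -3 - 210 = -213$)
$m{\left(M \right)} = \frac{\sqrt{431}}{7}$ ($m{\left(M \right)} = \frac{\sqrt{-213 + 644}}{7} = \frac{\sqrt{431}}{7}$)
$\left(m{\left(-1176 \right)} + 1801791\right) + \frac{-992437 - 1231539}{1683321 + 1246527} = \left(\frac{\sqrt{431}}{7} + 1801791\right) + \frac{-992437 - 1231539}{1683321 + 1246527} = \left(1801791 + \frac{\sqrt{431}}{7}\right) - \frac{2223976}{2929848} = \left(1801791 + \frac{\sqrt{431}}{7}\right) - \frac{277997}{366231} = \frac{659871441724}{366231} + \frac{\sqrt{431}}{7}$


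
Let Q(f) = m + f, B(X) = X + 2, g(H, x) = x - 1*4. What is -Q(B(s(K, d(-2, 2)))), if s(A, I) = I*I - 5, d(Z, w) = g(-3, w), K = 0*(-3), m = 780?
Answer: -781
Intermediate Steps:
K = 0
g(H, x) = -4 + x (g(H, x) = x - 4 = -4 + x)
d(Z, w) = -4 + w
s(A, I) = -5 + I² (s(A, I) = I² - 5 = -5 + I²)
B(X) = 2 + X
Q(f) = 780 + f
-Q(B(s(K, d(-2, 2)))) = -(780 + (2 + (-5 + (-4 + 2)²))) = -(780 + (2 + (-5 + (-2)²))) = -(780 + (2 + (-5 + 4))) = -(780 + (2 - 1)) = -(780 + 1) = -1*781 = -781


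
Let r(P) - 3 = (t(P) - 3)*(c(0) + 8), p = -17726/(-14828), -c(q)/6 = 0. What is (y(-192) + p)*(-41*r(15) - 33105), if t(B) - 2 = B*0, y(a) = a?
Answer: 23270581250/3707 ≈ 6.2775e+6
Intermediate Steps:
c(q) = 0 (c(q) = -6*0 = 0)
t(B) = 2 (t(B) = 2 + B*0 = 2 + 0 = 2)
p = 8863/7414 (p = -17726*(-1/14828) = 8863/7414 ≈ 1.1954)
r(P) = -5 (r(P) = 3 + (2 - 3)*(0 + 8) = 3 - 1*8 = 3 - 8 = -5)
(y(-192) + p)*(-41*r(15) - 33105) = (-192 + 8863/7414)*(-41*(-5) - 33105) = -1414625*(205 - 33105)/7414 = -1414625/7414*(-32900) = 23270581250/3707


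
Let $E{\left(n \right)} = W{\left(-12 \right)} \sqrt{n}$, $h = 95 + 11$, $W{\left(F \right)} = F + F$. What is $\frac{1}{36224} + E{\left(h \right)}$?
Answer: $\frac{1}{36224} - 24 \sqrt{106} \approx -247.1$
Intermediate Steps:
$W{\left(F \right)} = 2 F$
$h = 106$
$E{\left(n \right)} = - 24 \sqrt{n}$ ($E{\left(n \right)} = 2 \left(-12\right) \sqrt{n} = - 24 \sqrt{n}$)
$\frac{1}{36224} + E{\left(h \right)} = \frac{1}{36224} - 24 \sqrt{106}$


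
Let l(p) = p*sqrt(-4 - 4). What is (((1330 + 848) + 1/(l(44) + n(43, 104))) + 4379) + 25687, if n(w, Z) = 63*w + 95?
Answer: 63503784845/1969476 - 11*I*sqrt(2)/984738 ≈ 32244.0 - 1.5797e-5*I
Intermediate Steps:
l(p) = 2*I*p*sqrt(2) (l(p) = p*sqrt(-8) = p*(2*I*sqrt(2)) = 2*I*p*sqrt(2))
n(w, Z) = 95 + 63*w
(((1330 + 848) + 1/(l(44) + n(43, 104))) + 4379) + 25687 = (((1330 + 848) + 1/(2*I*44*sqrt(2) + (95 + 63*43))) + 4379) + 25687 = ((2178 + 1/(88*I*sqrt(2) + (95 + 2709))) + 4379) + 25687 = ((2178 + 1/(88*I*sqrt(2) + 2804)) + 4379) + 25687 = ((2178 + 1/(2804 + 88*I*sqrt(2))) + 4379) + 25687 = (6557 + 1/(2804 + 88*I*sqrt(2))) + 25687 = 32244 + 1/(2804 + 88*I*sqrt(2))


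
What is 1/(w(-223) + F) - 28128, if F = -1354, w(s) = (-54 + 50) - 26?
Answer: -38929153/1384 ≈ -28128.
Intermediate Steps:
w(s) = -30 (w(s) = -4 - 26 = -30)
1/(w(-223) + F) - 28128 = 1/(-30 - 1354) - 28128 = 1/(-1384) - 28128 = -1/1384 - 28128 = -38929153/1384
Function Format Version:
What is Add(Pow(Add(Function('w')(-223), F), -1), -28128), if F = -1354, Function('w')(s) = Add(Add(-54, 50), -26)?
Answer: Rational(-38929153, 1384) ≈ -28128.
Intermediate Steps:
Function('w')(s) = -30 (Function('w')(s) = Add(-4, -26) = -30)
Add(Pow(Add(Function('w')(-223), F), -1), -28128) = Add(Pow(Add(-30, -1354), -1), -28128) = Add(Pow(-1384, -1), -28128) = Add(Rational(-1, 1384), -28128) = Rational(-38929153, 1384)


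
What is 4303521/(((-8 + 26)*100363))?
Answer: 478169/200726 ≈ 2.3822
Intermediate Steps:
4303521/(((-8 + 26)*100363)) = 4303521/((18*100363)) = 4303521/1806534 = 4303521*(1/1806534) = 478169/200726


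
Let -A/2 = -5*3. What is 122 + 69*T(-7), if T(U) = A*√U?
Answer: 122 + 2070*I*√7 ≈ 122.0 + 5476.7*I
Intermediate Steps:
A = 30 (A = -(-10)*3 = -2*(-15) = 30)
T(U) = 30*√U
122 + 69*T(-7) = 122 + 69*(30*√(-7)) = 122 + 69*(30*(I*√7)) = 122 + 69*(30*I*√7) = 122 + 2070*I*√7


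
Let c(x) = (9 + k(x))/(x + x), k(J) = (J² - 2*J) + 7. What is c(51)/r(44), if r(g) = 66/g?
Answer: 2515/153 ≈ 16.438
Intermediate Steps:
k(J) = 7 + J² - 2*J
c(x) = (16 + x² - 2*x)/(2*x) (c(x) = (9 + (7 + x² - 2*x))/(x + x) = (16 + x² - 2*x)/((2*x)) = (16 + x² - 2*x)*(1/(2*x)) = (16 + x² - 2*x)/(2*x))
c(51)/r(44) = (-1 + (½)*51 + 8/51)/((66/44)) = (-1 + 51/2 + 8*(1/51))/((66*(1/44))) = (-1 + 51/2 + 8/51)/(3/2) = (2515/102)*(⅔) = 2515/153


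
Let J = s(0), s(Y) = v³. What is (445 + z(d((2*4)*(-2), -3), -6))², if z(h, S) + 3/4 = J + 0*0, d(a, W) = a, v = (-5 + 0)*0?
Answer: 3157729/16 ≈ 1.9736e+5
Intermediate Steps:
v = 0 (v = -5*0 = 0)
s(Y) = 0 (s(Y) = 0³ = 0)
J = 0
z(h, S) = -¾ (z(h, S) = -¾ + (0 + 0*0) = -¾ + (0 + 0) = -¾ + 0 = -¾)
(445 + z(d((2*4)*(-2), -3), -6))² = (445 - ¾)² = (1777/4)² = 3157729/16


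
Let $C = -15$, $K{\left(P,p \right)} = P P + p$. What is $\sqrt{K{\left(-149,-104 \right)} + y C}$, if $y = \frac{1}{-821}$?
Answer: $\frac{2 \sqrt{3723574073}}{821} \approx 148.65$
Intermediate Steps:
$K{\left(P,p \right)} = p + P^{2}$ ($K{\left(P,p \right)} = P^{2} + p = p + P^{2}$)
$y = - \frac{1}{821} \approx -0.001218$
$\sqrt{K{\left(-149,-104 \right)} + y C} = \sqrt{\left(-104 + \left(-149\right)^{2}\right) - - \frac{15}{821}} = \sqrt{\left(-104 + 22201\right) + \frac{15}{821}} = \sqrt{22097 + \frac{15}{821}} = \sqrt{\frac{18141652}{821}} = \frac{2 \sqrt{3723574073}}{821}$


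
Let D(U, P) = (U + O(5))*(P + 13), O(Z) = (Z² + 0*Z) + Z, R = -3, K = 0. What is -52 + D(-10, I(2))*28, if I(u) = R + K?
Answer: 5548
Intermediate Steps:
I(u) = -3 (I(u) = -3 + 0 = -3)
O(Z) = Z + Z² (O(Z) = (Z² + 0) + Z = Z² + Z = Z + Z²)
D(U, P) = (13 + P)*(30 + U) (D(U, P) = (U + 5*(1 + 5))*(P + 13) = (U + 5*6)*(13 + P) = (U + 30)*(13 + P) = (30 + U)*(13 + P) = (13 + P)*(30 + U))
-52 + D(-10, I(2))*28 = -52 + (390 + 13*(-10) + 30*(-3) - 3*(-10))*28 = -52 + (390 - 130 - 90 + 30)*28 = -52 + 200*28 = -52 + 5600 = 5548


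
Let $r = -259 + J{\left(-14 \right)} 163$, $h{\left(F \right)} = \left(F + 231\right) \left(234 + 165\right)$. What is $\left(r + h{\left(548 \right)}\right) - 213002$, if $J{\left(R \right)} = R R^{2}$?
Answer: $-349712$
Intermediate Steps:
$J{\left(R \right)} = R^{3}$
$h{\left(F \right)} = 92169 + 399 F$ ($h{\left(F \right)} = \left(231 + F\right) 399 = 92169 + 399 F$)
$r = -447531$ ($r = -259 + \left(-14\right)^{3} \cdot 163 = -259 - 447272 = -447531$)
$\left(r + h{\left(548 \right)}\right) - 213002 = \left(-447531 + \left(92169 + 399 \cdot 548\right)\right) - 213002 = \left(-447531 + \left(92169 + 218652\right)\right) - 213002 = \left(-447531 + 310821\right) - 213002 = -136710 - 213002 = -349712$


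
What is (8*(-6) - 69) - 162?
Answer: -279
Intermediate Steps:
(8*(-6) - 69) - 162 = (-48 - 69) - 162 = -117 - 162 = -279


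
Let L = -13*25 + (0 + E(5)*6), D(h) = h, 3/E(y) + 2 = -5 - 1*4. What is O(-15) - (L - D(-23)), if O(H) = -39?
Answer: 2911/11 ≈ 264.64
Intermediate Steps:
E(y) = -3/11 (E(y) = 3/(-2 + (-5 - 1*4)) = 3/(-2 + (-5 - 4)) = 3/(-2 - 9) = 3/(-11) = 3*(-1/11) = -3/11)
L = -3593/11 (L = -13*25 + (0 - 3/11*6) = -325 + (0 - 18/11) = -325 - 18/11 = -3593/11 ≈ -326.64)
O(-15) - (L - D(-23)) = -39 - (-3593/11 - 1*(-23)) = -39 - (-3593/11 + 23) = -39 - 1*(-3340/11) = -39 + 3340/11 = 2911/11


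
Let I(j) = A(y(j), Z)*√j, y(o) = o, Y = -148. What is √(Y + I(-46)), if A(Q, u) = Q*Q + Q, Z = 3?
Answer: √(-148 + 2070*I*√46) ≈ 83.343 + 84.226*I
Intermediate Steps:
A(Q, u) = Q + Q² (A(Q, u) = Q² + Q = Q + Q²)
I(j) = j^(3/2)*(1 + j) (I(j) = (j*(1 + j))*√j = j^(3/2)*(1 + j))
√(Y + I(-46)) = √(-148 + (-46)^(3/2)*(1 - 46)) = √(-148 - 46*I*√46*(-45)) = √(-148 + 2070*I*√46)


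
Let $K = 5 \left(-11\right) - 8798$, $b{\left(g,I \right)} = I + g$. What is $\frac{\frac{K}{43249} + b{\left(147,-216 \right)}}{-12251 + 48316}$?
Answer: $- \frac{2993034}{1559775185} \approx -0.0019189$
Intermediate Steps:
$K = -8853$ ($K = -55 - 8798 = -8853$)
$\frac{\frac{K}{43249} + b{\left(147,-216 \right)}}{-12251 + 48316} = \frac{- \frac{8853}{43249} + \left(-216 + 147\right)}{-12251 + 48316} = \frac{\left(-8853\right) \frac{1}{43249} - 69}{36065} = \left(- \frac{8853}{43249} - 69\right) \frac{1}{36065} = \left(- \frac{2993034}{43249}\right) \frac{1}{36065} = - \frac{2993034}{1559775185}$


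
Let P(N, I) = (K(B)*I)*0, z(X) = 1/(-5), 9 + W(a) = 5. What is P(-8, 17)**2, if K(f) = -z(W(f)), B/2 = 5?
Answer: 0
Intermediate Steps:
B = 10 (B = 2*5 = 10)
W(a) = -4 (W(a) = -9 + 5 = -4)
z(X) = -1/5
K(f) = 1/5 (K(f) = -1*(-1/5) = 1/5)
P(N, I) = 0 (P(N, I) = (I/5)*0 = 0)
P(-8, 17)**2 = 0**2 = 0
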